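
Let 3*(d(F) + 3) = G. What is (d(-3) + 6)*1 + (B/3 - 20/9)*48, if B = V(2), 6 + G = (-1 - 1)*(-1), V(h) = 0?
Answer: -105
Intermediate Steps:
G = -4 (G = -6 + (-1 - 1)*(-1) = -6 - 2*(-1) = -6 + 2 = -4)
B = 0
d(F) = -13/3 (d(F) = -3 + (⅓)*(-4) = -3 - 4/3 = -13/3)
(d(-3) + 6)*1 + (B/3 - 20/9)*48 = (-13/3 + 6)*1 + (0/3 - 20/9)*48 = (5/3)*1 + (0*(⅓) - 20*⅑)*48 = 5/3 + (0 - 20/9)*48 = 5/3 - 20/9*48 = 5/3 - 320/3 = -105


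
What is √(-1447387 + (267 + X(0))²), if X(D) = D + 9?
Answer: I*√1371211 ≈ 1171.0*I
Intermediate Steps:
X(D) = 9 + D
√(-1447387 + (267 + X(0))²) = √(-1447387 + (267 + (9 + 0))²) = √(-1447387 + (267 + 9)²) = √(-1447387 + 276²) = √(-1447387 + 76176) = √(-1371211) = I*√1371211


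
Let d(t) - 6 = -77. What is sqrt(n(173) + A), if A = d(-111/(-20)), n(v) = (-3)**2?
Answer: I*sqrt(62) ≈ 7.874*I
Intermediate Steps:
d(t) = -71 (d(t) = 6 - 77 = -71)
n(v) = 9
A = -71
sqrt(n(173) + A) = sqrt(9 - 71) = sqrt(-62) = I*sqrt(62)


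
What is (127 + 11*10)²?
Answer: 56169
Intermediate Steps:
(127 + 11*10)² = (127 + 110)² = 237² = 56169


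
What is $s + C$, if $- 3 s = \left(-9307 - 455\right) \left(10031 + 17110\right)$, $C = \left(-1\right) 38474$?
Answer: $88278340$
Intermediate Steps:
$C = -38474$
$s = 88316814$ ($s = - \frac{\left(-9307 - 455\right) \left(10031 + 17110\right)}{3} = - \frac{\left(-9762\right) 27141}{3} = \left(- \frac{1}{3}\right) \left(-264950442\right) = 88316814$)
$s + C = 88316814 - 38474 = 88278340$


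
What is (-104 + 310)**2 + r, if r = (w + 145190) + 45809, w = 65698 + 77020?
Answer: 376153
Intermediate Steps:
w = 142718
r = 333717 (r = (142718 + 145190) + 45809 = 287908 + 45809 = 333717)
(-104 + 310)**2 + r = (-104 + 310)**2 + 333717 = 206**2 + 333717 = 42436 + 333717 = 376153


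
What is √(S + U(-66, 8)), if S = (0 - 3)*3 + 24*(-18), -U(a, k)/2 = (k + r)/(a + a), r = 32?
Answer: I*√479589/33 ≈ 20.986*I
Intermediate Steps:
U(a, k) = -(32 + k)/a (U(a, k) = -2*(k + 32)/(a + a) = -2*(32 + k)/(2*a) = -2*(32 + k)*1/(2*a) = -(32 + k)/a)
S = -441 (S = -3*3 - 432 = -9 - 432 = -441)
√(S + U(-66, 8)) = √(-441 + (-32 - 1*8)/(-66)) = √(-441 - (-32 - 8)/66) = √(-441 - 1/66*(-40)) = √(-441 + 20/33) = √(-14533/33) = I*√479589/33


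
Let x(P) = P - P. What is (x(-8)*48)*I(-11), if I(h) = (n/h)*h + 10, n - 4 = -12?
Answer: 0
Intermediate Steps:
n = -8 (n = 4 - 12 = -8)
x(P) = 0
I(h) = 2 (I(h) = (-8/h)*h + 10 = -8 + 10 = 2)
(x(-8)*48)*I(-11) = (0*48)*2 = 0*2 = 0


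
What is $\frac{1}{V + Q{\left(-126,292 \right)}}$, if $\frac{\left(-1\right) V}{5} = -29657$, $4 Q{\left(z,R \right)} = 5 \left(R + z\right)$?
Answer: $\frac{2}{296985} \approx 6.7343 \cdot 10^{-6}$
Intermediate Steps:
$Q{\left(z,R \right)} = \frac{5 R}{4} + \frac{5 z}{4}$ ($Q{\left(z,R \right)} = \frac{5 \left(R + z\right)}{4} = \frac{5 R + 5 z}{4} = \frac{5 R}{4} + \frac{5 z}{4}$)
$V = 148285$ ($V = \left(-5\right) \left(-29657\right) = 148285$)
$\frac{1}{V + Q{\left(-126,292 \right)}} = \frac{1}{148285 + \left(\frac{5}{4} \cdot 292 + \frac{5}{4} \left(-126\right)\right)} = \frac{1}{148285 + \left(365 - \frac{315}{2}\right)} = \frac{1}{148285 + \frac{415}{2}} = \frac{1}{\frac{296985}{2}} = \frac{2}{296985}$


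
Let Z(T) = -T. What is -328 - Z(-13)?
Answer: -341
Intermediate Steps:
-328 - Z(-13) = -328 - (-1)*(-13) = -328 - 1*13 = -328 - 13 = -341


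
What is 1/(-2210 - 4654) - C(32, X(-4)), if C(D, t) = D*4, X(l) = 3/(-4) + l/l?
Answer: -878593/6864 ≈ -128.00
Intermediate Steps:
X(l) = ¼ (X(l) = 3*(-¼) + 1 = -¾ + 1 = ¼)
C(D, t) = 4*D
1/(-2210 - 4654) - C(32, X(-4)) = 1/(-2210 - 4654) - 4*32 = 1/(-6864) - 1*128 = -1/6864 - 128 = -878593/6864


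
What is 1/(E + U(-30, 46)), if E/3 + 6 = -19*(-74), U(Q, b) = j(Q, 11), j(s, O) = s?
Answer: 1/4170 ≈ 0.00023981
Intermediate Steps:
U(Q, b) = Q
E = 4200 (E = -18 + 3*(-19*(-74)) = -18 + 3*1406 = -18 + 4218 = 4200)
1/(E + U(-30, 46)) = 1/(4200 - 30) = 1/4170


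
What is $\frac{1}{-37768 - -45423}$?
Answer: $\frac{1}{7655} \approx 0.00013063$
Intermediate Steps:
$\frac{1}{-37768 - -45423} = \frac{1}{-37768 + 45423} = \frac{1}{7655}$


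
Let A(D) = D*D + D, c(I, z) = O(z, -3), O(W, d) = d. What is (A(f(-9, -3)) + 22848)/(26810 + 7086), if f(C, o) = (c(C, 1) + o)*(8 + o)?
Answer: 11859/16948 ≈ 0.69973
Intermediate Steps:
c(I, z) = -3
f(C, o) = (-3 + o)*(8 + o)
A(D) = D + D² (A(D) = D² + D = D + D²)
(A(f(-9, -3)) + 22848)/(26810 + 7086) = ((-24 + (-3)² + 5*(-3))*(1 + (-24 + (-3)² + 5*(-3))) + 22848)/(26810 + 7086) = ((-24 + 9 - 15)*(1 + (-24 + 9 - 15)) + 22848)/33896 = (-30*(1 - 30) + 22848)*(1/33896) = (-30*(-29) + 22848)*(1/33896) = (870 + 22848)*(1/33896) = 23718*(1/33896) = 11859/16948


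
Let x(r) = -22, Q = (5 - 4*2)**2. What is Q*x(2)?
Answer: -198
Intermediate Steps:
Q = 9 (Q = (5 - 8)**2 = (-3)**2 = 9)
Q*x(2) = 9*(-22) = -198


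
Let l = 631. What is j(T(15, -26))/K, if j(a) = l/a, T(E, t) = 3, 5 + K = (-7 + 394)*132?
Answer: 631/153237 ≈ 0.0041178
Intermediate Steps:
K = 51079 (K = -5 + (-7 + 394)*132 = -5 + 387*132 = -5 + 51084 = 51079)
j(a) = 631/a
j(T(15, -26))/K = (631/3)/51079 = (631*(⅓))*(1/51079) = (631/3)*(1/51079) = 631/153237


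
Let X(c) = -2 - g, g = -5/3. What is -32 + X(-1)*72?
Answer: -56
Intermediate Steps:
g = -5/3 (g = -5*⅓ = -5/3 ≈ -1.6667)
X(c) = -⅓ (X(c) = -2 - 1*(-5/3) = -2 + 5/3 = -⅓)
-32 + X(-1)*72 = -32 - ⅓*72 = -32 - 24 = -56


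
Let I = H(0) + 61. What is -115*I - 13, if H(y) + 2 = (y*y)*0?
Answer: -6798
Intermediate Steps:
H(y) = -2 (H(y) = -2 + (y*y)*0 = -2 + y²*0 = -2 + 0 = -2)
I = 59 (I = -2 + 61 = 59)
-115*I - 13 = -115*59 - 13 = -6785 - 13 = -6798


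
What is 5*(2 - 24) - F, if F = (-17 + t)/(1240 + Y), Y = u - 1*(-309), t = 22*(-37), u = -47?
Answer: -164389/1502 ≈ -109.45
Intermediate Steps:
t = -814
Y = 262 (Y = -47 - 1*(-309) = -47 + 309 = 262)
F = -831/1502 (F = (-17 - 814)/(1240 + 262) = -831/1502 ≈ -0.55326)
5*(2 - 24) - F = 5*(2 - 24) - 1*(-831/1502) = 5*(-22) + 831/1502 = -110 + 831/1502 = -164389/1502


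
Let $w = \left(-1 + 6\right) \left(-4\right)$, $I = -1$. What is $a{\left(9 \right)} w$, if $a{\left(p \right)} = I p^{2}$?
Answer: $1620$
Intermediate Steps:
$a{\left(p \right)} = - p^{2}$
$w = -20$ ($w = 5 \left(-4\right) = -20$)
$a{\left(9 \right)} w = - 9^{2} \left(-20\right) = \left(-1\right) 81 \left(-20\right) = \left(-81\right) \left(-20\right) = 1620$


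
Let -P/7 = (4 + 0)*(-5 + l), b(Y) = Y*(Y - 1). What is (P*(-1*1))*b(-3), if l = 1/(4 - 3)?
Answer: -1344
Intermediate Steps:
l = 1 (l = 1/1 = 1)
b(Y) = Y*(-1 + Y)
P = 112 (P = -7*(4 + 0)*(-5 + 1) = -28*(-4) = -7*(-16) = 112)
(P*(-1*1))*b(-3) = (112*(-1*1))*(-3*(-1 - 3)) = (112*(-1))*(-3*(-4)) = -112*12 = -1344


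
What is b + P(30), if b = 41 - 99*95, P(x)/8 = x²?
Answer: -2164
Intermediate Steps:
P(x) = 8*x²
b = -9364 (b = 41 - 9405 = -9364)
b + P(30) = -9364 + 8*30² = -9364 + 8*900 = -9364 + 7200 = -2164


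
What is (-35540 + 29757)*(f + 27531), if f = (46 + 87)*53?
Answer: -199976140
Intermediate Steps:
f = 7049 (f = 133*53 = 7049)
(-35540 + 29757)*(f + 27531) = (-35540 + 29757)*(7049 + 27531) = -5783*34580 = -199976140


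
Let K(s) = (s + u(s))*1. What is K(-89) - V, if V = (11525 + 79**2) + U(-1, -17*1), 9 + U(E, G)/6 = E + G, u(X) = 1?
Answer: -17692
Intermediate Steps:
U(E, G) = -54 + 6*E + 6*G (U(E, G) = -54 + 6*(E + G) = -54 + (6*E + 6*G) = -54 + 6*E + 6*G)
V = 17604 (V = (11525 + 79**2) + (-54 + 6*(-1) + 6*(-17*1)) = (11525 + 6241) + (-54 - 6 + 6*(-17)) = 17766 + (-54 - 6 - 102) = 17766 - 162 = 17604)
K(s) = 1 + s (K(s) = (s + 1)*1 = (1 + s)*1 = 1 + s)
K(-89) - V = (1 - 89) - 1*17604 = -88 - 17604 = -17692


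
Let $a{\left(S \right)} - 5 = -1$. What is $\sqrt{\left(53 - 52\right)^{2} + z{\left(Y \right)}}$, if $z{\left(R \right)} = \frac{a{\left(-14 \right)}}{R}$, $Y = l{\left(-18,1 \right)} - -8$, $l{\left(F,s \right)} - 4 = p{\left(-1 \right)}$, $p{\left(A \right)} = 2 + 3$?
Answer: $\frac{\sqrt{357}}{17} \approx 1.1114$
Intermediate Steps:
$p{\left(A \right)} = 5$
$l{\left(F,s \right)} = 9$ ($l{\left(F,s \right)} = 4 + 5 = 9$)
$a{\left(S \right)} = 4$ ($a{\left(S \right)} = 5 - 1 = 4$)
$Y = 17$ ($Y = 9 - -8 = 9 + 8 = 17$)
$z{\left(R \right)} = \frac{4}{R}$
$\sqrt{\left(53 - 52\right)^{2} + z{\left(Y \right)}} = \sqrt{\left(53 - 52\right)^{2} + \frac{4}{17}} = \sqrt{1^{2} + 4 \cdot \frac{1}{17}} = \sqrt{1 + \frac{4}{17}} = \sqrt{\frac{21}{17}} = \frac{\sqrt{357}}{17}$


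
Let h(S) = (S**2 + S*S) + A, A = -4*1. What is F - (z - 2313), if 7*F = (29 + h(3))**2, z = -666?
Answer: 22702/7 ≈ 3243.1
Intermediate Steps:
A = -4
h(S) = -4 + 2*S**2 (h(S) = (S**2 + S*S) - 4 = (S**2 + S**2) - 4 = 2*S**2 - 4 = -4 + 2*S**2)
F = 1849/7 (F = (29 + (-4 + 2*3**2))**2/7 = (29 + (-4 + 2*9))**2/7 = (29 + (-4 + 18))**2/7 = (29 + 14)**2/7 = (1/7)*43**2 = (1/7)*1849 = 1849/7 ≈ 264.14)
F - (z - 2313) = 1849/7 - (-666 - 2313) = 1849/7 - 1*(-2979) = 1849/7 + 2979 = 22702/7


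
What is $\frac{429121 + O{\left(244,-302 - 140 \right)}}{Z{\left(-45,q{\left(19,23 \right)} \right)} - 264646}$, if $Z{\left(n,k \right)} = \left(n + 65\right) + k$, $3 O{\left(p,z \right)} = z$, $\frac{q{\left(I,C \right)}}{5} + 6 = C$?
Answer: $- \frac{1286921}{793623} \approx -1.6216$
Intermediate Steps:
$q{\left(I,C \right)} = -30 + 5 C$
$O{\left(p,z \right)} = \frac{z}{3}$
$Z{\left(n,k \right)} = 65 + k + n$ ($Z{\left(n,k \right)} = \left(65 + n\right) + k = 65 + k + n$)
$\frac{429121 + O{\left(244,-302 - 140 \right)}}{Z{\left(-45,q{\left(19,23 \right)} \right)} - 264646} = \frac{429121 + \frac{-302 - 140}{3}}{\left(65 + \left(-30 + 5 \cdot 23\right) - 45\right) - 264646} = \frac{429121 + \frac{1}{3} \left(-442\right)}{\left(65 + \left(-30 + 115\right) - 45\right) - 264646} = \frac{429121 - \frac{442}{3}}{\left(65 + 85 - 45\right) - 264646} = \frac{1286921}{3 \left(105 - 264646\right)} = \frac{1286921}{3 \left(-264541\right)} = \frac{1286921}{3} \left(- \frac{1}{264541}\right) = - \frac{1286921}{793623}$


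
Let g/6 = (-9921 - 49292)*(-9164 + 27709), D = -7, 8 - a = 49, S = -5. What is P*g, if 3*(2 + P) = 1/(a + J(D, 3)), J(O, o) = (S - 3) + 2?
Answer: 621527478110/47 ≈ 1.3224e+10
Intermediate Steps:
a = -41 (a = 8 - 1*49 = 8 - 49 = -41)
J(O, o) = -6 (J(O, o) = (-5 - 3) + 2 = -8 + 2 = -6)
g = -6588630510 (g = 6*((-9921 - 49292)*(-9164 + 27709)) = 6*(-59213*18545) = 6*(-1098105085) = -6588630510)
P = -283/141 (P = -2 + 1/(3*(-41 - 6)) = -2 + (1/3)/(-47) = -2 + (1/3)*(-1/47) = -2 - 1/141 = -283/141 ≈ -2.0071)
P*g = -283/141*(-6588630510) = 621527478110/47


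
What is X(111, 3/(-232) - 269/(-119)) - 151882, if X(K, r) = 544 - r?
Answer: -4178201555/27608 ≈ -1.5134e+5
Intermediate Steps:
X(111, 3/(-232) - 269/(-119)) - 151882 = (544 - (3/(-232) - 269/(-119))) - 151882 = (544 - (3*(-1/232) - 269*(-1/119))) - 151882 = (544 - (-3/232 + 269/119)) - 151882 = (544 - 1*62051/27608) - 151882 = (544 - 62051/27608) - 151882 = 14956701/27608 - 151882 = -4178201555/27608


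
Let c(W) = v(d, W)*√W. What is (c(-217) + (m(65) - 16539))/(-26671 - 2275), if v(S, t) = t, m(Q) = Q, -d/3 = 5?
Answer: 8237/14473 + 217*I*√217/28946 ≈ 0.56913 + 0.11043*I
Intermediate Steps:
d = -15 (d = -3*5 = -15)
c(W) = W^(3/2) (c(W) = W*√W = W^(3/2))
(c(-217) + (m(65) - 16539))/(-26671 - 2275) = ((-217)^(3/2) + (65 - 16539))/(-26671 - 2275) = (-217*I*√217 - 16474)/(-28946) = (-16474 - 217*I*√217)*(-1/28946) = 8237/14473 + 217*I*√217/28946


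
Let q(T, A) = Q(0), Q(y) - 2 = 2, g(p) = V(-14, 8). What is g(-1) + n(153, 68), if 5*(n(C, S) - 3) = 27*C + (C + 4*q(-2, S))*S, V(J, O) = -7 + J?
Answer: 15533/5 ≈ 3106.6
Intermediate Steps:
g(p) = -21 (g(p) = -7 - 14 = -21)
Q(y) = 4 (Q(y) = 2 + 2 = 4)
q(T, A) = 4
n(C, S) = 3 + 27*C/5 + S*(16 + C)/5 (n(C, S) = 3 + (27*C + (C + 4*4)*S)/5 = 3 + (27*C + (C + 16)*S)/5 = 3 + (27*C + (16 + C)*S)/5 = 3 + (27*C + S*(16 + C))/5 = 3 + (27*C/5 + S*(16 + C)/5) = 3 + 27*C/5 + S*(16 + C)/5)
g(-1) + n(153, 68) = -21 + (3 + (16/5)*68 + (27/5)*153 + (1/5)*153*68) = -21 + (3 + 1088/5 + 4131/5 + 10404/5) = -21 + 15638/5 = 15533/5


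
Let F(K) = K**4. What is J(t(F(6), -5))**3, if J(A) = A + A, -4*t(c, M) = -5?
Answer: 125/8 ≈ 15.625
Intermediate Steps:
t(c, M) = 5/4 (t(c, M) = -1/4*(-5) = 5/4)
J(A) = 2*A
J(t(F(6), -5))**3 = (2*(5/4))**3 = (5/2)**3 = 125/8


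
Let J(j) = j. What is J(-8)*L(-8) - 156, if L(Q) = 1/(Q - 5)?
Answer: -2020/13 ≈ -155.38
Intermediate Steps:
L(Q) = 1/(-5 + Q)
J(-8)*L(-8) - 156 = -8/(-5 - 8) - 156 = -8/(-13) - 156 = -8*(-1/13) - 156 = 8/13 - 156 = -2020/13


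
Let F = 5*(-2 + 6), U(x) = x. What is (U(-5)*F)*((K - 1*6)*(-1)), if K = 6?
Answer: 0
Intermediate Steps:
F = 20 (F = 5*4 = 20)
(U(-5)*F)*((K - 1*6)*(-1)) = (-5*20)*((6 - 1*6)*(-1)) = -100*(6 - 6)*(-1) = -0*(-1) = -100*0 = 0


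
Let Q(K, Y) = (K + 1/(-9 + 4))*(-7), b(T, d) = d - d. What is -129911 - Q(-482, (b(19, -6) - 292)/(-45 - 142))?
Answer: -666432/5 ≈ -1.3329e+5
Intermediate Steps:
b(T, d) = 0
Q(K, Y) = 7/5 - 7*K (Q(K, Y) = (K + 1/(-5))*(-7) = (K - ⅕)*(-7) = (-⅕ + K)*(-7) = 7/5 - 7*K)
-129911 - Q(-482, (b(19, -6) - 292)/(-45 - 142)) = -129911 - (7/5 - 7*(-482)) = -129911 - (7/5 + 3374) = -129911 - 1*16877/5 = -129911 - 16877/5 = -666432/5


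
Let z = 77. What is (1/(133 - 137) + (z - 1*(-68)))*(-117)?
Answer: -67743/4 ≈ -16936.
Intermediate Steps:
(1/(133 - 137) + (z - 1*(-68)))*(-117) = (1/(133 - 137) + (77 - 1*(-68)))*(-117) = (1/(-4) + (77 + 68))*(-117) = (-¼ + 145)*(-117) = (579/4)*(-117) = -67743/4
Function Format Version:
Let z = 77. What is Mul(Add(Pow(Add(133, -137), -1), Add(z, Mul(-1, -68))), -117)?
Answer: Rational(-67743, 4) ≈ -16936.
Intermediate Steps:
Mul(Add(Pow(Add(133, -137), -1), Add(z, Mul(-1, -68))), -117) = Mul(Add(Pow(Add(133, -137), -1), Add(77, Mul(-1, -68))), -117) = Mul(Add(Pow(-4, -1), Add(77, 68)), -117) = Mul(Add(Rational(-1, 4), 145), -117) = Mul(Rational(579, 4), -117) = Rational(-67743, 4)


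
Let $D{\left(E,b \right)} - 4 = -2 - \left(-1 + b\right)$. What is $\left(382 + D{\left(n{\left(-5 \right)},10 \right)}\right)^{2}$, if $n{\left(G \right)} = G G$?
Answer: $140625$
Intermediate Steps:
$n{\left(G \right)} = G^{2}$
$D{\left(E,b \right)} = 3 - b$ ($D{\left(E,b \right)} = 4 - \left(1 + b\right) = 3 - b$)
$\left(382 + D{\left(n{\left(-5 \right)},10 \right)}\right)^{2} = \left(382 + \left(3 - 10\right)\right)^{2} = \left(382 - 7\right)^{2} = 375^{2} = 140625$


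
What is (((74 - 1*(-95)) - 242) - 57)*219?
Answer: -28470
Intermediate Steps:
(((74 - 1*(-95)) - 242) - 57)*219 = (((74 + 95) - 242) - 57)*219 = ((169 - 242) - 57)*219 = (-73 - 57)*219 = -130*219 = -28470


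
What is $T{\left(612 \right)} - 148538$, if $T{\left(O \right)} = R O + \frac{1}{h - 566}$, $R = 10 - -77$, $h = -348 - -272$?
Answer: $- \frac{61178749}{642} \approx -95294.0$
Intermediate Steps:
$h = -76$ ($h = -348 + 272 = -76$)
$R = 87$ ($R = 10 + 77 = 87$)
$T{\left(O \right)} = - \frac{1}{642} + 87 O$ ($T{\left(O \right)} = 87 O + \frac{1}{-76 - 566} = 87 O + \frac{1}{-642} = 87 O - \frac{1}{642} = - \frac{1}{642} + 87 O$)
$T{\left(612 \right)} - 148538 = \left(- \frac{1}{642} + 87 \cdot 612\right) - 148538 = \left(- \frac{1}{642} + 53244\right) - 148538 = \frac{34182647}{642} - 148538 = - \frac{61178749}{642}$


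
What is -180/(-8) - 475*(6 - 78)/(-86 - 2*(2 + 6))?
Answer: -10635/34 ≈ -312.79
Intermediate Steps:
-180/(-8) - 475*(6 - 78)/(-86 - 2*(2 + 6)) = -180*(-⅛) - 475*(-72/(-86 - 2*8)) = 45/2 - 475*(-72/(-86 - 16)) = 45/2 - 475/((-102*(-1/72))) = 45/2 - 475/17/12 = 45/2 - 475*12/17 = 45/2 - 5700/17 = -10635/34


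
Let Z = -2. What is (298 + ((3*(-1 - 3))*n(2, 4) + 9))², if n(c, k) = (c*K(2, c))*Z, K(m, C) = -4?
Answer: 13225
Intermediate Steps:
n(c, k) = 8*c (n(c, k) = (c*(-4))*(-2) = -4*c*(-2) = 8*c)
(298 + ((3*(-1 - 3))*n(2, 4) + 9))² = (298 + ((3*(-1 - 3))*(8*2) + 9))² = (298 + ((3*(-4))*16 + 9))² = (298 + (-12*16 + 9))² = (298 + (-192 + 9))² = (298 - 183)² = 115² = 13225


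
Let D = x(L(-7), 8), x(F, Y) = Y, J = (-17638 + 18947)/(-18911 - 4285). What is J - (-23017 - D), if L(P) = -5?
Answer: 534086591/23196 ≈ 23025.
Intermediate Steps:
J = -1309/23196 (J = 1309/(-23196) = 1309*(-1/23196) = -1309/23196 ≈ -0.056432)
D = 8
J - (-23017 - D) = -1309/23196 - (-23017 - 1*8) = -1309/23196 - (-23017 - 8) = -1309/23196 - 1*(-23025) = -1309/23196 + 23025 = 534086591/23196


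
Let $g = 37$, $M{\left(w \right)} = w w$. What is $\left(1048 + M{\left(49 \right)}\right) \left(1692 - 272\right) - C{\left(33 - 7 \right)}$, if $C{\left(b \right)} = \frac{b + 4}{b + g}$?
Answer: $\frac{102849170}{21} \approx 4.8976 \cdot 10^{6}$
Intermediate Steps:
$M{\left(w \right)} = w^{2}$
$C{\left(b \right)} = \frac{4 + b}{37 + b}$ ($C{\left(b \right)} = \frac{b + 4}{b + 37} = \frac{4 + b}{37 + b}$)
$\left(1048 + M{\left(49 \right)}\right) \left(1692 - 272\right) - C{\left(33 - 7 \right)} = \left(1048 + 49^{2}\right) \left(1692 - 272\right) - \frac{4 + \left(33 - 7\right)}{37 + \left(33 - 7\right)} = \left(1048 + 2401\right) 1420 - \frac{4 + 26}{37 + 26} = 3449 \cdot 1420 - \frac{1}{63} \cdot 30 = 4897580 - \frac{1}{63} \cdot 30 = 4897580 - \frac{10}{21} = \frac{102849170}{21}$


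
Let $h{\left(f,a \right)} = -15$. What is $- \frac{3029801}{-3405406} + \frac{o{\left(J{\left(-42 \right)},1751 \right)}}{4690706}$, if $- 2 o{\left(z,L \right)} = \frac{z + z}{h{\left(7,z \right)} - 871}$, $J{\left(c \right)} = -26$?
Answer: $\frac{1573968548475220}{1769093737997437} \approx 0.8897$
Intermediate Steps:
$o{\left(z,L \right)} = \frac{z}{886}$ ($o{\left(z,L \right)} = - \frac{\left(z + z\right) \frac{1}{-15 - 871}}{2} = - \frac{2 z \frac{1}{-886}}{2} = - \frac{2 z \left(- \frac{1}{886}\right)}{2} = - \frac{\left(- \frac{1}{443}\right) z}{2} = \frac{z}{886}$)
$- \frac{3029801}{-3405406} + \frac{o{\left(J{\left(-42 \right)},1751 \right)}}{4690706} = - \frac{3029801}{-3405406} + \frac{\frac{1}{886} \left(-26\right)}{4690706} = \left(-3029801\right) \left(- \frac{1}{3405406}\right) - \frac{13}{2077982758} = \frac{3029801}{3405406} - \frac{13}{2077982758} = \frac{1573968548475220}{1769093737997437}$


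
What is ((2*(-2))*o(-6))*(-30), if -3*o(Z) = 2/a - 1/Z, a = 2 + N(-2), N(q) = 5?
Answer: -380/21 ≈ -18.095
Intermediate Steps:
a = 7 (a = 2 + 5 = 7)
o(Z) = -2/21 + 1/(3*Z) (o(Z) = -(2/7 - 1/Z)/3 = -2/21 + 1/(3*Z))
((2*(-2))*o(-6))*(-30) = ((2*(-2))*((1/21)*(7 - 2*(-6))/(-6)))*(-30) = -4*(-1)*(7 + 12)/(21*6)*(-30) = -4*(-1)*19/(21*6)*(-30) = -4*(-19/126)*(-30) = (38/63)*(-30) = -380/21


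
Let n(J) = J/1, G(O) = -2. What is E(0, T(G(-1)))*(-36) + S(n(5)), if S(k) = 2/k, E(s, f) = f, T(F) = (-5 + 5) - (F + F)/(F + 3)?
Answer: -718/5 ≈ -143.60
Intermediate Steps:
n(J) = J (n(J) = J*1 = J)
T(F) = -2*F/(3 + F) (T(F) = 0 - 2*F/(3 + F) = -2*F/(3 + F))
E(0, T(G(-1)))*(-36) + S(n(5)) = -2*(-2)/(3 - 2)*(-36) + 2/5 = -2*(-2)/1*(-36) + 2*(⅕) = -2*(-2)*1*(-36) + ⅖ = 4*(-36) + ⅖ = -144 + ⅖ = -718/5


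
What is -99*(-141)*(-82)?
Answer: -1144638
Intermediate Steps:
-99*(-141)*(-82) = 13959*(-82) = -1144638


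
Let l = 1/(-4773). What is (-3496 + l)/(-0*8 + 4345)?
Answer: -16686409/20738685 ≈ -0.80460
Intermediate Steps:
l = -1/4773 ≈ -0.00020951
(-3496 + l)/(-0*8 + 4345) = (-3496 - 1/4773)/(-0*8 + 4345) = -16686409/(4773*(-69*0 + 4345)) = -16686409/(4773*(0 + 4345)) = -16686409/4773/4345 = -16686409/4773*1/4345 = -16686409/20738685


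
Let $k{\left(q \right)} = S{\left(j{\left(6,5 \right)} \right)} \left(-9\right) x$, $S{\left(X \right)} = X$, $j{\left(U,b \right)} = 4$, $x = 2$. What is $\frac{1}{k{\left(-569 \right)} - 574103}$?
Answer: $- \frac{1}{574175} \approx -1.7416 \cdot 10^{-6}$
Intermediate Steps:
$k{\left(q \right)} = -72$ ($k{\left(q \right)} = 4 \left(-9\right) 2 = \left(-36\right) 2 = -72$)
$\frac{1}{k{\left(-569 \right)} - 574103} = \frac{1}{-72 - 574103} = \frac{1}{-574175} = - \frac{1}{574175}$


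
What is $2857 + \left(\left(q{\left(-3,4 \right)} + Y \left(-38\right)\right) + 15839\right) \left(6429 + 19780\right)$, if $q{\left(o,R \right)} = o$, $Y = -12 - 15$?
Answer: $441939015$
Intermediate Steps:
$Y = -27$ ($Y = -12 - 15 = -27$)
$2857 + \left(\left(q{\left(-3,4 \right)} + Y \left(-38\right)\right) + 15839\right) \left(6429 + 19780\right) = 2857 + \left(\left(-3 - -1026\right) + 15839\right) \left(6429 + 19780\right) = 2857 + \left(\left(-3 + 1026\right) + 15839\right) 26209 = 2857 + \left(1023 + 15839\right) 26209 = 2857 + 16862 \cdot 26209 = 2857 + 441936158 = 441939015$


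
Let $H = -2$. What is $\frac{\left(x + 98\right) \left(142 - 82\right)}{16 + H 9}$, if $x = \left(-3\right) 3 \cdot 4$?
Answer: $-1860$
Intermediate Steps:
$x = -36$ ($x = \left(-9\right) 4 = -36$)
$\frac{\left(x + 98\right) \left(142 - 82\right)}{16 + H 9} = \frac{\left(-36 + 98\right) \left(142 - 82\right)}{16 - 18} = \frac{62 \cdot 60}{16 - 18} = \frac{3720}{-2} = 3720 \left(- \frac{1}{2}\right) = -1860$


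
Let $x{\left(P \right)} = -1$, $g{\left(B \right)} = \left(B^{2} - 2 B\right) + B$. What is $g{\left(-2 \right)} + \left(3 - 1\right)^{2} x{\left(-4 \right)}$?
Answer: $2$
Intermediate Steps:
$g{\left(B \right)} = B^{2} - B$
$g{\left(-2 \right)} + \left(3 - 1\right)^{2} x{\left(-4 \right)} = - 2 \left(-1 - 2\right) + \left(3 - 1\right)^{2} \left(-1\right) = \left(-2\right) \left(-3\right) + 2^{2} \left(-1\right) = 6 + 4 \left(-1\right) = 6 - 4 = 2$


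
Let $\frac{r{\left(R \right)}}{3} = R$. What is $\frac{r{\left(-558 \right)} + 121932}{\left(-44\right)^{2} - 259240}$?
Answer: $- \frac{20043}{42884} \approx -0.46738$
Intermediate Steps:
$r{\left(R \right)} = 3 R$
$\frac{r{\left(-558 \right)} + 121932}{\left(-44\right)^{2} - 259240} = \frac{3 \left(-558\right) + 121932}{\left(-44\right)^{2} - 259240} = \frac{-1674 + 121932}{1936 - 259240} = \frac{120258}{-257304} = 120258 \left(- \frac{1}{257304}\right) = - \frac{20043}{42884}$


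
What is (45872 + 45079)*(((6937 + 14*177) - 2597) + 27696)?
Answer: 3139082814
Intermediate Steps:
(45872 + 45079)*(((6937 + 14*177) - 2597) + 27696) = 90951*(((6937 + 2478) - 2597) + 27696) = 90951*((9415 - 2597) + 27696) = 90951*(6818 + 27696) = 90951*34514 = 3139082814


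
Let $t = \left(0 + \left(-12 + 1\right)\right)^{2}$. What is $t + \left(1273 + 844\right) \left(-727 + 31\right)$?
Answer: $-1473311$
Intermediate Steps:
$t = 121$ ($t = \left(0 - 11\right)^{2} = \left(-11\right)^{2} = 121$)
$t + \left(1273 + 844\right) \left(-727 + 31\right) = 121 + \left(1273 + 844\right) \left(-727 + 31\right) = 121 + 2117 \left(-696\right) = 121 - 1473432 = -1473311$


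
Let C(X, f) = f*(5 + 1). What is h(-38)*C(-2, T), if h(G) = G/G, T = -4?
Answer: -24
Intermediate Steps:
h(G) = 1
C(X, f) = 6*f (C(X, f) = f*6 = 6*f)
h(-38)*C(-2, T) = 1*(6*(-4)) = 1*(-24) = -24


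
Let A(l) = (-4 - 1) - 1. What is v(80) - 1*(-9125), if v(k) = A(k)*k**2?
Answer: -29275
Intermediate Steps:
A(l) = -6 (A(l) = -5 - 1 = -6)
v(k) = -6*k**2
v(80) - 1*(-9125) = -6*80**2 - 1*(-9125) = -6*6400 + 9125 = -38400 + 9125 = -29275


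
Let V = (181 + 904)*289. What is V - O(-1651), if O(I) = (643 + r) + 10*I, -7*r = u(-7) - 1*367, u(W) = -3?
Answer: 2305654/7 ≈ 3.2938e+5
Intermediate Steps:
r = 370/7 (r = -(-3 - 1*367)/7 = -(-3 - 367)/7 = -⅐*(-370) = 370/7 ≈ 52.857)
V = 313565 (V = 1085*289 = 313565)
O(I) = 4871/7 + 10*I (O(I) = (643 + 370/7) + 10*I = 4871/7 + 10*I)
V - O(-1651) = 313565 - (4871/7 + 10*(-1651)) = 313565 - (4871/7 - 16510) = 313565 - 1*(-110699/7) = 313565 + 110699/7 = 2305654/7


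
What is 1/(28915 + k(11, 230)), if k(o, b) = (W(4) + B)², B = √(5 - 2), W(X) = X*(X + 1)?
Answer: 14659/429770162 - 10*√3/214885081 ≈ 3.4028e-5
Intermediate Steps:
W(X) = X*(1 + X)
B = √3 ≈ 1.7320
k(o, b) = (20 + √3)² (k(o, b) = (4*(1 + 4) + √3)² = (4*5 + √3)² = (20 + √3)²)
1/(28915 + k(11, 230)) = 1/(28915 + (20 + √3)²)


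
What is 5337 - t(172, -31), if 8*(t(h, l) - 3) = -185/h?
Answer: 7339769/1376 ≈ 5334.1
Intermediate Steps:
t(h, l) = 3 - 185/(8*h) (t(h, l) = 3 + (-185/h)/8 = 3 - 185/(8*h))
5337 - t(172, -31) = 5337 - (3 - 185/8/172) = 5337 - (3 - 185/8*1/172) = 5337 - (3 - 185/1376) = 5337 - 1*3943/1376 = 5337 - 3943/1376 = 7339769/1376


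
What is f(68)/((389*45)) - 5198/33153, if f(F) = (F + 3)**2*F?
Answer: 3757819858/193447755 ≈ 19.426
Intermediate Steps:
f(F) = F*(3 + F)**2 (f(F) = (3 + F)**2*F = F*(3 + F)**2)
f(68)/((389*45)) - 5198/33153 = (68*(3 + 68)**2)/((389*45)) - 5198/33153 = (68*71**2)/17505 - 5198*1/33153 = (68*5041)*(1/17505) - 5198/33153 = 342788*(1/17505) - 5198/33153 = 342788/17505 - 5198/33153 = 3757819858/193447755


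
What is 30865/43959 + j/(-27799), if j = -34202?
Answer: 2361501853/1222016241 ≈ 1.9325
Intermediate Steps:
30865/43959 + j/(-27799) = 30865/43959 - 34202/(-27799) = 30865*(1/43959) - 34202*(-1/27799) = 30865/43959 + 34202/27799 = 2361501853/1222016241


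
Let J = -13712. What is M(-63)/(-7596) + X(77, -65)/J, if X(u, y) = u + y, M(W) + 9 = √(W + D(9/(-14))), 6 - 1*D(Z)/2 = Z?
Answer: 56/180827 - I*√609/26586 ≈ 0.00030969 - 0.00092823*I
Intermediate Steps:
D(Z) = 12 - 2*Z
M(W) = -9 + √(93/7 + W) (M(W) = -9 + √(W + (12 - 18/(-14))) = -9 + √(W + (12 - 18*(-1)/14)) = -9 + √(W + (12 - 2*(-9/14))) = -9 + √(W + (12 + 9/7)) = -9 + √(W + 93/7) = -9 + √(93/7 + W))
M(-63)/(-7596) + X(77, -65)/J = (-9 + √(651 + 49*(-63))/7)/(-7596) + (77 - 65)/(-13712) = (-9 + √(651 - 3087)/7)*(-1/7596) + 12*(-1/13712) = (-9 + √(-2436)/7)*(-1/7596) - 3/3428 = (-9 + (2*I*√609)/7)*(-1/7596) - 3/3428 = (-9 + 2*I*√609/7)*(-1/7596) - 3/3428 = (1/844 - I*√609/26586) - 3/3428 = 56/180827 - I*√609/26586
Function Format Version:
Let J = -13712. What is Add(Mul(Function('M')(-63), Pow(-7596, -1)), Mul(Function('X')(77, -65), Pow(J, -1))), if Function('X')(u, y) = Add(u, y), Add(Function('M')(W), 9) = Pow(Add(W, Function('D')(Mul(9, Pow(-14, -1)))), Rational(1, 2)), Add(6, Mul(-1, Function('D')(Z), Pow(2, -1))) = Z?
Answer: Add(Rational(56, 180827), Mul(Rational(-1, 26586), I, Pow(609, Rational(1, 2)))) ≈ Add(0.00030969, Mul(-0.00092823, I))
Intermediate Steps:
Function('D')(Z) = Add(12, Mul(-2, Z))
Function('M')(W) = Add(-9, Pow(Add(Rational(93, 7), W), Rational(1, 2))) (Function('M')(W) = Add(-9, Pow(Add(W, Add(12, Mul(-2, Mul(9, Pow(-14, -1))))), Rational(1, 2))) = Add(-9, Pow(Add(W, Add(12, Mul(-2, Mul(9, Rational(-1, 14))))), Rational(1, 2))) = Add(-9, Pow(Add(W, Add(12, Mul(-2, Rational(-9, 14)))), Rational(1, 2))) = Add(-9, Pow(Add(W, Add(12, Rational(9, 7))), Rational(1, 2))) = Add(-9, Pow(Add(W, Rational(93, 7)), Rational(1, 2))) = Add(-9, Pow(Add(Rational(93, 7), W), Rational(1, 2))))
Add(Mul(Function('M')(-63), Pow(-7596, -1)), Mul(Function('X')(77, -65), Pow(J, -1))) = Add(Mul(Add(-9, Mul(Rational(1, 7), Pow(Add(651, Mul(49, -63)), Rational(1, 2)))), Pow(-7596, -1)), Mul(Add(77, -65), Pow(-13712, -1))) = Add(Mul(Add(-9, Mul(Rational(1, 7), Pow(Add(651, -3087), Rational(1, 2)))), Rational(-1, 7596)), Mul(12, Rational(-1, 13712))) = Add(Mul(Add(-9, Mul(Rational(1, 7), Pow(-2436, Rational(1, 2)))), Rational(-1, 7596)), Rational(-3, 3428)) = Add(Mul(Add(-9, Mul(Rational(1, 7), Mul(2, I, Pow(609, Rational(1, 2))))), Rational(-1, 7596)), Rational(-3, 3428)) = Add(Mul(Add(-9, Mul(Rational(2, 7), I, Pow(609, Rational(1, 2)))), Rational(-1, 7596)), Rational(-3, 3428)) = Add(Add(Rational(1, 844), Mul(Rational(-1, 26586), I, Pow(609, Rational(1, 2)))), Rational(-3, 3428)) = Add(Rational(56, 180827), Mul(Rational(-1, 26586), I, Pow(609, Rational(1, 2))))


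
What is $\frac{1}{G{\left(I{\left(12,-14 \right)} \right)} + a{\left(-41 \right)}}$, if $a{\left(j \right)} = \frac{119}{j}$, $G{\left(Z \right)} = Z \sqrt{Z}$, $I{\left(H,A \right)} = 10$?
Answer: $\frac{4879}{1666839} + \frac{16810 \sqrt{10}}{1666839} \approx 0.034819$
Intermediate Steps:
$G{\left(Z \right)} = Z^{\frac{3}{2}}$
$\frac{1}{G{\left(I{\left(12,-14 \right)} \right)} + a{\left(-41 \right)}} = \frac{1}{10^{\frac{3}{2}} + \frac{119}{-41}} = \frac{1}{10 \sqrt{10} + 119 \left(- \frac{1}{41}\right)} = \frac{1}{10 \sqrt{10} - \frac{119}{41}} = \frac{1}{- \frac{119}{41} + 10 \sqrt{10}}$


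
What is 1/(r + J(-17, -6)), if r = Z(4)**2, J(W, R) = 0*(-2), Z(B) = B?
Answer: 1/16 ≈ 0.062500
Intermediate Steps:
J(W, R) = 0
r = 16 (r = 4**2 = 16)
1/(r + J(-17, -6)) = 1/(16 + 0) = 1/16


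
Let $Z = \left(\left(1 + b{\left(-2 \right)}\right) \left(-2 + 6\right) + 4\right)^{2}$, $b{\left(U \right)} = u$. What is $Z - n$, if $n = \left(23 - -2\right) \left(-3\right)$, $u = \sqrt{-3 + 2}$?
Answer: $123 + 64 i \approx 123.0 + 64.0 i$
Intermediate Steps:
$u = i$ ($u = \sqrt{-1} = i \approx 1.0 i$)
$b{\left(U \right)} = i$
$Z = \left(8 + 4 i\right)^{2}$ ($Z = \left(\left(1 + i\right) \left(-2 + 6\right) + 4\right)^{2} = \left(\left(1 + i\right) 4 + 4\right)^{2} = \left(\left(4 + 4 i\right) + 4\right)^{2} = \left(8 + 4 i\right)^{2} \approx 48.0 + 64.0 i$)
$n = -75$ ($n = \left(23 + 2\right) \left(-3\right) = 25 \left(-3\right) = -75$)
$Z - n = \left(48 + 64 i\right) - -75 = \left(48 + 64 i\right) + 75 = 123 + 64 i$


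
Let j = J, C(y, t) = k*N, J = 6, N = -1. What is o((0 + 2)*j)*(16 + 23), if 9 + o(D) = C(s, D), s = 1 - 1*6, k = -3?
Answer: -234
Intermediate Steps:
s = -5 (s = 1 - 6 = -5)
C(y, t) = 3 (C(y, t) = -3*(-1) = 3)
j = 6
o(D) = -6 (o(D) = -9 + 3 = -6)
o((0 + 2)*j)*(16 + 23) = -6*(16 + 23) = -6*39 = -234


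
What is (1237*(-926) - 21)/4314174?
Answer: -13801/51978 ≈ -0.26552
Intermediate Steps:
(1237*(-926) - 21)/4314174 = (-1145462 - 21)*(1/4314174) = -1145483*1/4314174 = -13801/51978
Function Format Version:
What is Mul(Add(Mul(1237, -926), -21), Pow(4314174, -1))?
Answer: Rational(-13801, 51978) ≈ -0.26552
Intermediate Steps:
Mul(Add(Mul(1237, -926), -21), Pow(4314174, -1)) = Mul(Add(-1145462, -21), Rational(1, 4314174)) = Mul(-1145483, Rational(1, 4314174)) = Rational(-13801, 51978)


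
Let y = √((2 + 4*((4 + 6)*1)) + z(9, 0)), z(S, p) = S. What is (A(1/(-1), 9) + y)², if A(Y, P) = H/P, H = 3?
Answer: 460/9 + 2*√51/3 ≈ 55.872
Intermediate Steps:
A(Y, P) = 3/P
y = √51 (y = √((2 + 4*((4 + 6)*1)) + 9) = √((2 + 4*(10*1)) + 9) = √((2 + 4*10) + 9) = √((2 + 40) + 9) = √(42 + 9) = √51 ≈ 7.1414)
(A(1/(-1), 9) + y)² = (3/9 + √51)² = (3*(⅑) + √51)² = (⅓ + √51)²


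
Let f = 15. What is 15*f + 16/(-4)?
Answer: 221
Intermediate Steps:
15*f + 16/(-4) = 15*15 + 16/(-4) = 225 + 16*(-¼) = 225 - 4 = 221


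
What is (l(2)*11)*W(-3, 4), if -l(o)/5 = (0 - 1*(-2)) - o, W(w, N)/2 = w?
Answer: 0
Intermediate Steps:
W(w, N) = 2*w
l(o) = -10 + 5*o (l(o) = -5*((0 - 1*(-2)) - o) = -5*((0 + 2) - o) = -5*(2 - o) = -10 + 5*o)
(l(2)*11)*W(-3, 4) = ((-10 + 5*2)*11)*(2*(-3)) = ((-10 + 10)*11)*(-6) = (0*11)*(-6) = 0*(-6) = 0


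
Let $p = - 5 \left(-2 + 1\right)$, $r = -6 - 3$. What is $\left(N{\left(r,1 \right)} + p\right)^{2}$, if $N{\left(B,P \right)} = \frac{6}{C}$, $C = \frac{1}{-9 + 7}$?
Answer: $49$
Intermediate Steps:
$C = - \frac{1}{2}$ ($C = \frac{1}{-2} = - \frac{1}{2} \approx -0.5$)
$r = -9$ ($r = -6 - 3 = -9$)
$p = 5$ ($p = \left(-5\right) \left(-1\right) = 5$)
$N{\left(B,P \right)} = -12$ ($N{\left(B,P \right)} = \frac{6}{- \frac{1}{2}} = 6 \left(-2\right) = -12$)
$\left(N{\left(r,1 \right)} + p\right)^{2} = \left(-12 + 5\right)^{2} = \left(-7\right)^{2} = 49$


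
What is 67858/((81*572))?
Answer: 33929/23166 ≈ 1.4646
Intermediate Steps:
67858/((81*572)) = 67858/46332 = 67858*(1/46332) = 33929/23166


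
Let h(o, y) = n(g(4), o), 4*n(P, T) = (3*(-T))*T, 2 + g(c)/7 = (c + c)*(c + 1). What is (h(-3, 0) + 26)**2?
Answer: 5929/16 ≈ 370.56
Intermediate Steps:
g(c) = -14 + 14*c*(1 + c) (g(c) = -14 + 7*((c + c)*(c + 1)) = -14 + 7*((2*c)*(1 + c)) = -14 + 7*(2*c*(1 + c)) = -14 + 14*c*(1 + c))
n(P, T) = -3*T**2/4 (n(P, T) = ((3*(-T))*T)/4 = ((-3*T)*T)/4 = (-3*T**2)/4 = -3*T**2/4)
h(o, y) = -3*o**2/4
(h(-3, 0) + 26)**2 = (-3/4*(-3)**2 + 26)**2 = (-3/4*9 + 26)**2 = (-27/4 + 26)**2 = (77/4)**2 = 5929/16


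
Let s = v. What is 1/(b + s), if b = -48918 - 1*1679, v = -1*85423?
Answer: -1/136020 ≈ -7.3519e-6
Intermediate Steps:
v = -85423
b = -50597 (b = -48918 - 1679 = -50597)
s = -85423
1/(b + s) = 1/(-50597 - 85423) = 1/(-136020) = -1/136020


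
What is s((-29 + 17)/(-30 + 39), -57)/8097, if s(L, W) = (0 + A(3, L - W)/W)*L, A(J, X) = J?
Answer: 4/461529 ≈ 8.6668e-6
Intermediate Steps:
s(L, W) = 3*L/W (s(L, W) = (0 + 3/W)*L = (3/W)*L = 3*L/W)
s((-29 + 17)/(-30 + 39), -57)/8097 = (3*((-29 + 17)/(-30 + 39))/(-57))/8097 = (3*(-12/9)*(-1/57))*(1/8097) = (3*(-12*⅑)*(-1/57))*(1/8097) = (3*(-4/3)*(-1/57))*(1/8097) = (4/57)*(1/8097) = 4/461529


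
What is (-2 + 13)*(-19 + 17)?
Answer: -22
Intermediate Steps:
(-2 + 13)*(-19 + 17) = 11*(-2) = -22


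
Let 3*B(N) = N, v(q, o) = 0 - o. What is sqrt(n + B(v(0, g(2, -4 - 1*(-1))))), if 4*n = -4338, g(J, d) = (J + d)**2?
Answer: I*sqrt(39054)/6 ≈ 32.937*I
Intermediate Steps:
v(q, o) = -o
B(N) = N/3
n = -2169/2 (n = (1/4)*(-4338) = -2169/2 ≈ -1084.5)
sqrt(n + B(v(0, g(2, -4 - 1*(-1))))) = sqrt(-2169/2 + (-(2 + (-4 - 1*(-1)))**2)/3) = sqrt(-2169/2 + (-(2 + (-4 + 1))**2)/3) = sqrt(-2169/2 + (-(2 - 3)**2)/3) = sqrt(-2169/2 + (-1*(-1)**2)/3) = sqrt(-2169/2 + (-1*1)/3) = sqrt(-2169/2 + (1/3)*(-1)) = sqrt(-2169/2 - 1/3) = sqrt(-6509/6) = I*sqrt(39054)/6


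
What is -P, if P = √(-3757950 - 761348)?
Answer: -I*√4519298 ≈ -2125.9*I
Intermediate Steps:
P = I*√4519298 (P = √(-4519298) = I*√4519298 ≈ 2125.9*I)
-P = -I*√4519298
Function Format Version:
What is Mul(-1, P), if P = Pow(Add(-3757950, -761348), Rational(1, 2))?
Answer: Mul(-1, I, Pow(4519298, Rational(1, 2))) ≈ Mul(-2125.9, I)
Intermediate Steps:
P = Mul(I, Pow(4519298, Rational(1, 2))) (P = Pow(-4519298, Rational(1, 2)) = Mul(I, Pow(4519298, Rational(1, 2))) ≈ Mul(2125.9, I))
Mul(-1, P) = Mul(-1, Mul(I, Pow(4519298, Rational(1, 2)))) = Mul(-1, I, Pow(4519298, Rational(1, 2)))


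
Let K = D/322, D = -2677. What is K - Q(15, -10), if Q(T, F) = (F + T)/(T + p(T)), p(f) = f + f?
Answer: -24415/2898 ≈ -8.4248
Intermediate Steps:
p(f) = 2*f
Q(T, F) = (F + T)/(3*T) (Q(T, F) = (F + T)/(T + 2*T) = (F + T)/((3*T)) = (F + T)*(1/(3*T)) = (F + T)/(3*T))
K = -2677/322 ≈ -8.3137
K - Q(15, -10) = -2677/322 - (-10 + 15)/(3*15) = -2677/322 - 5/(3*15) = -2677/322 - 1*1/9 = -2677/322 - 1/9 = -24415/2898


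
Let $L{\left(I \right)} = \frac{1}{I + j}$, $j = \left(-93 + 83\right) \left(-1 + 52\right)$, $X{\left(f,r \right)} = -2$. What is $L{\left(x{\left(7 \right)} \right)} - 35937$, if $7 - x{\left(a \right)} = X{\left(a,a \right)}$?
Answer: $- \frac{18004438}{501} \approx -35937.0$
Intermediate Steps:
$x{\left(a \right)} = 9$ ($x{\left(a \right)} = 7 - -2 = 7 + 2 = 9$)
$j = -510$ ($j = \left(-10\right) 51 = -510$)
$L{\left(I \right)} = \frac{1}{-510 + I}$ ($L{\left(I \right)} = \frac{1}{I - 510} = \frac{1}{-510 + I}$)
$L{\left(x{\left(7 \right)} \right)} - 35937 = \frac{1}{-510 + 9} - 35937 = \frac{1}{-501} - 35937 = - \frac{1}{501} - 35937 = - \frac{18004438}{501}$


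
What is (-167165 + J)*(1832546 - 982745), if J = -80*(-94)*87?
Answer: 413916822075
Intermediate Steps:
J = 654240 (J = 7520*87 = 654240)
(-167165 + J)*(1832546 - 982745) = (-167165 + 654240)*(1832546 - 982745) = 487075*849801 = 413916822075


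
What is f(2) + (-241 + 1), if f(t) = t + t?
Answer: -236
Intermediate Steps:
f(t) = 2*t
f(2) + (-241 + 1) = 2*2 + (-241 + 1) = 4 - 240 = -236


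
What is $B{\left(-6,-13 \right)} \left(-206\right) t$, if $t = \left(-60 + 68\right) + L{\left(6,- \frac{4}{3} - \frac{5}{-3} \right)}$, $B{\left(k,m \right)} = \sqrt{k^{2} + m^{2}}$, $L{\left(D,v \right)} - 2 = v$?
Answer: $- \frac{6386 \sqrt{205}}{3} \approx -30478.0$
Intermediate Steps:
$L{\left(D,v \right)} = 2 + v$
$t = \frac{31}{3}$ ($t = \left(-60 + 68\right) + \left(2 - \left(- \frac{5}{3} + \frac{4}{3}\right)\right) = 8 + \left(2 - - \frac{1}{3}\right) = 8 + \left(2 + \left(- \frac{4}{3} + \frac{5}{3}\right)\right) = 8 + \left(2 + \frac{1}{3}\right) = 8 + \frac{7}{3} = \frac{31}{3} \approx 10.333$)
$B{\left(-6,-13 \right)} \left(-206\right) t = \sqrt{\left(-6\right)^{2} + \left(-13\right)^{2}} \left(-206\right) \frac{31}{3} = \sqrt{36 + 169} \left(-206\right) \frac{31}{3} = \sqrt{205} \left(-206\right) \frac{31}{3} = - 206 \sqrt{205} \cdot \frac{31}{3} = - \frac{6386 \sqrt{205}}{3}$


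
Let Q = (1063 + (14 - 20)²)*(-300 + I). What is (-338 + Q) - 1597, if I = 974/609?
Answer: -28699327/87 ≈ -3.2988e+5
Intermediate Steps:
I = 974/609 (I = 974*(1/609) = 974/609 ≈ 1.5993)
Q = -28530982/87 (Q = (1063 + (14 - 20)²)*(-300 + 974/609) = (1063 + (-6)²)*(-181726/609) = (1063 + 36)*(-181726/609) = 1099*(-181726/609) = -28530982/87 ≈ -3.2794e+5)
(-338 + Q) - 1597 = (-338 - 28530982/87) - 1597 = -28560388/87 - 1597 = -28699327/87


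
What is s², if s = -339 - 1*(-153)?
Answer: 34596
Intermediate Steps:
s = -186 (s = -339 + 153 = -186)
s² = (-186)² = 34596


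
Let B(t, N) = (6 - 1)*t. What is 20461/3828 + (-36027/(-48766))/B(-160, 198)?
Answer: 199525747361/37335249600 ≈ 5.3442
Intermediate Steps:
B(t, N) = 5*t
20461/3828 + (-36027/(-48766))/B(-160, 198) = 20461/3828 + (-36027/(-48766))/((5*(-160))) = 20461*(1/3828) - 36027*(-1/48766)/(-800) = 20461/3828 + (36027/48766)*(-1/800) = 20461/3828 - 36027/39012800 = 199525747361/37335249600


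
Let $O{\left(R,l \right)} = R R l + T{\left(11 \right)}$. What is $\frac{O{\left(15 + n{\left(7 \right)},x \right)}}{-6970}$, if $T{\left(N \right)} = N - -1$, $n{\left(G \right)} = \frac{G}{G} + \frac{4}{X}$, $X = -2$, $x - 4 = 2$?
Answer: $- \frac{594}{3485} \approx -0.17044$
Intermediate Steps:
$x = 6$ ($x = 4 + 2 = 6$)
$n{\left(G \right)} = -1$ ($n{\left(G \right)} = \frac{G}{G} + \frac{4}{-2} = 1 + 4 \left(- \frac{1}{2}\right) = 1 - 2 = -1$)
$T{\left(N \right)} = 1 + N$ ($T{\left(N \right)} = N + 1 = 1 + N$)
$O{\left(R,l \right)} = 12 + l R^{2}$ ($O{\left(R,l \right)} = R R l + \left(1 + 11\right) = R^{2} l + 12 = l R^{2} + 12 = 12 + l R^{2}$)
$\frac{O{\left(15 + n{\left(7 \right)},x \right)}}{-6970} = \frac{12 + 6 \left(15 - 1\right)^{2}}{-6970} = \left(12 + 6 \cdot 14^{2}\right) \left(- \frac{1}{6970}\right) = \left(12 + 6 \cdot 196\right) \left(- \frac{1}{6970}\right) = \left(12 + 1176\right) \left(- \frac{1}{6970}\right) = 1188 \left(- \frac{1}{6970}\right) = - \frac{594}{3485}$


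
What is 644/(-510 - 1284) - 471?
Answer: -18383/39 ≈ -471.36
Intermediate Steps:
644/(-510 - 1284) - 471 = 644/(-1794) - 471 = -1/1794*644 - 471 = -14/39 - 471 = -18383/39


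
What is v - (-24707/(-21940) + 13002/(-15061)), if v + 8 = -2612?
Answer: -865835299047/330438340 ≈ -2620.3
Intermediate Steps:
v = -2620 (v = -8 - 2612 = -2620)
v - (-24707/(-21940) + 13002/(-15061)) = -2620 - (-24707/(-21940) + 13002/(-15061)) = -2620 - (-24707*(-1/21940) + 13002*(-1/15061)) = -2620 - (24707/21940 - 13002/15061) = -2620 - 1*86848247/330438340 = -2620 - 86848247/330438340 = -865835299047/330438340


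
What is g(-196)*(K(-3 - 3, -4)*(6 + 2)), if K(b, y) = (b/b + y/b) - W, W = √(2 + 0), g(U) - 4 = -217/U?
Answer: 1430/21 - 286*√2/7 ≈ 10.315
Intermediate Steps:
g(U) = 4 - 217/U
W = √2 ≈ 1.4142
K(b, y) = 1 - √2 + y/b (K(b, y) = (b/b + y/b) - √2 = (1 + y/b) - √2 = 1 - √2 + y/b)
g(-196)*(K(-3 - 3, -4)*(6 + 2)) = (4 - 217/(-196))*((1 - √2 - 4/(-3 - 3))*(6 + 2)) = (4 - 217*(-1/196))*((1 - √2 - 4/(-6))*8) = (4 + 31/28)*((1 - √2 - 4*(-⅙))*8) = 143*((1 - √2 + ⅔)*8)/28 = 143*((5/3 - √2)*8)/28 = 143*(40/3 - 8*√2)/28 = 1430/21 - 286*√2/7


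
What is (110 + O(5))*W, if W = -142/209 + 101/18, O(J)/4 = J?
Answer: 1205945/1881 ≈ 641.12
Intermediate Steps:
O(J) = 4*J
W = 18553/3762 (W = -142*1/209 + 101*(1/18) = -142/209 + 101/18 = 18553/3762 ≈ 4.9317)
(110 + O(5))*W = (110 + 4*5)*(18553/3762) = (110 + 20)*(18553/3762) = 130*(18553/3762) = 1205945/1881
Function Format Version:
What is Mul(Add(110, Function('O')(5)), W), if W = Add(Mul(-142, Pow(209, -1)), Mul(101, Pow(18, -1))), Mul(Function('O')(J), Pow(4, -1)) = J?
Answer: Rational(1205945, 1881) ≈ 641.12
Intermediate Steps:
Function('O')(J) = Mul(4, J)
W = Rational(18553, 3762) (W = Add(Mul(-142, Rational(1, 209)), Mul(101, Rational(1, 18))) = Add(Rational(-142, 209), Rational(101, 18)) = Rational(18553, 3762) ≈ 4.9317)
Mul(Add(110, Function('O')(5)), W) = Mul(Add(110, Mul(4, 5)), Rational(18553, 3762)) = Mul(Add(110, 20), Rational(18553, 3762)) = Mul(130, Rational(18553, 3762)) = Rational(1205945, 1881)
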